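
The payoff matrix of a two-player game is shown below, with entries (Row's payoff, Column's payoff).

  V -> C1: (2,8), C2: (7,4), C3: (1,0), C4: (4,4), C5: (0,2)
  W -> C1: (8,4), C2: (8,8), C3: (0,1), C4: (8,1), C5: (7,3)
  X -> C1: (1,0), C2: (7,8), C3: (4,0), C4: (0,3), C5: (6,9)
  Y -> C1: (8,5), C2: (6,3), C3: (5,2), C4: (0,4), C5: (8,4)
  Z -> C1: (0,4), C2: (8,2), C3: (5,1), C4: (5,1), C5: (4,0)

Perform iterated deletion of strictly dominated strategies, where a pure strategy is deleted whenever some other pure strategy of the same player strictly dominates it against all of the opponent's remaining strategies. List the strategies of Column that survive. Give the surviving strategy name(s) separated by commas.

For Column, C2 strictly dominates C3 on the remaining rows (V: 4>0, W: 8>1, X: 8>0, Y: 3>2, Z: 2>1); eliminate C3.
Row V is eliminated: W beats it against every remaining column (C1: 8>2, C2: 8>7, C4: 8>4, C5: 7>0).
Row's strategy X is strictly dominated by W (C1: 8>1, C2: 8>7, C4: 8>0, C5: 7>6) and is removed.
For Column, C1 strictly dominates C4 on the remaining rows (W: 4>1, Y: 5>4, Z: 4>1); eliminate C4.
For Column, C1 strictly dominates C5 on the remaining rows (W: 4>3, Y: 5>4, Z: 4>0); eliminate C5.
Among the remaining strategies, none is strictly dominated by another pure strategy of the same player, so the elimination stops.
Surviving strategies — Row: {W, Y, Z}; Column: {C1, C2}.

C1, C2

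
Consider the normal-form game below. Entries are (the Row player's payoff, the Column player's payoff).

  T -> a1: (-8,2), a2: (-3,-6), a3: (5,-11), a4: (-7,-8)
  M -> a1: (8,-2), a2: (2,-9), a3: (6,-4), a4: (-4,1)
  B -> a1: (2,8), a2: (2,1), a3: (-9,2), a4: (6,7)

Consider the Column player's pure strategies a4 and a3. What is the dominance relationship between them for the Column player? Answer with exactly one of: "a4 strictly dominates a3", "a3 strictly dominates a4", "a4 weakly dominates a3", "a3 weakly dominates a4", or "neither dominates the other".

a4 strictly dominates a3

a4's payoffs vs a3's, by the Row player's action — T: -8>-11, M: 1>-4, B: 7>2.
a4 gives a strictly higher payoff against every action of the Row player, so a4 strictly dominates a3.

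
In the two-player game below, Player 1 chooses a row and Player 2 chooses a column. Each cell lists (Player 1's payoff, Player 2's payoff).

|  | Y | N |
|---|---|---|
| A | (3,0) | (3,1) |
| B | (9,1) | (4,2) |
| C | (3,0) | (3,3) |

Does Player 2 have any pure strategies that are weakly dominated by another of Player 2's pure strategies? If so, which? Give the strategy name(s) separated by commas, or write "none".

Y

Y: dominated, since N does at least as well everywhere (A: 1>0, B: 2>1, C: 3>0).
Nothing dominates N: Y at A (1>0).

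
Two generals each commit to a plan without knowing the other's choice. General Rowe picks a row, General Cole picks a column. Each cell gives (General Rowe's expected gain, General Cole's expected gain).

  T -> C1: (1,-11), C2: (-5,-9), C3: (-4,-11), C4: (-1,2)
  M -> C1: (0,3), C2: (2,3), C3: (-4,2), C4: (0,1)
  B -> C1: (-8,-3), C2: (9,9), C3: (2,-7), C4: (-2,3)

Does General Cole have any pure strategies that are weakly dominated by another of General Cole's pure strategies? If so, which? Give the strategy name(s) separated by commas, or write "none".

C1: dominated, since C2 does at least as well everywhere (T: -9>-11, M: 3=3, B: 9>-3).
C2: no other strategy beats it everywhere (C1 at T (-9>-11); C3 at T (-9>-11); C4 at M (3>1)).
C1 weakly dominates C3 — T: -11=-11, M: 3>2, B: -3>-7.
Nothing dominates C4: C1 at T (2>-11); C2 at T (2>-9); C3 at T (2>-11).

C1, C3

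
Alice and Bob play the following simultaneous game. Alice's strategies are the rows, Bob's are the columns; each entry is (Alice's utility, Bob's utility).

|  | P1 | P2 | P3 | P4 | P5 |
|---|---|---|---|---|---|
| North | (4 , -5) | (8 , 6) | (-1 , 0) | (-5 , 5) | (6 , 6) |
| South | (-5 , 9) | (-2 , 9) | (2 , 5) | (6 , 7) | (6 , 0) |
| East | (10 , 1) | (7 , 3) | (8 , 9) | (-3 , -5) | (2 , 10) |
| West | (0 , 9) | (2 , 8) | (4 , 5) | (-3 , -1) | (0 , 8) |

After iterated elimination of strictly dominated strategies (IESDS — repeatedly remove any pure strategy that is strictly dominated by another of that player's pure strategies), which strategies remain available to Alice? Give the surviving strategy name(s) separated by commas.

For Bob, P2 strictly dominates P4 on the remaining rows (North: 6>5, South: 9>7, East: 3>-5, West: 8>-1); eliminate P4.
For Alice, East strictly dominates West on the remaining columns (P1: 10>0, P2: 7>2, P3: 8>4, P5: 2>0); eliminate West.
Among the remaining strategies, none is strictly dominated by another pure strategy of the same player, so the elimination stops.
Surviving strategies — Alice: {North, South, East}; Bob: {P1, P2, P3, P5}.

North, South, East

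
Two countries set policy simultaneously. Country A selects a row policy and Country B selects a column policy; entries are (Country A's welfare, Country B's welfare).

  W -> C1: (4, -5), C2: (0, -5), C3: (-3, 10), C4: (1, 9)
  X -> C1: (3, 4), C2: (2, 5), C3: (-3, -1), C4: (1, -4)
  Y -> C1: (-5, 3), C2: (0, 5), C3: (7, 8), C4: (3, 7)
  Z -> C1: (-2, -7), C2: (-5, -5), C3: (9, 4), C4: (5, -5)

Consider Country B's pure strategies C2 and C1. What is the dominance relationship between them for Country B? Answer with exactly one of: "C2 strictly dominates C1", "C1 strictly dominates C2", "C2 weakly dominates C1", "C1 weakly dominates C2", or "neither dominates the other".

C2 weakly dominates C1

Compare C2 to C1 across every action of Country A: W: -5=-5, X: 5>4, Y: 5>3, Z: -5>-7.
C2 is at least as good everywhere and strictly better somewhere (tied only at W), so C2 weakly but not strictly dominates C1.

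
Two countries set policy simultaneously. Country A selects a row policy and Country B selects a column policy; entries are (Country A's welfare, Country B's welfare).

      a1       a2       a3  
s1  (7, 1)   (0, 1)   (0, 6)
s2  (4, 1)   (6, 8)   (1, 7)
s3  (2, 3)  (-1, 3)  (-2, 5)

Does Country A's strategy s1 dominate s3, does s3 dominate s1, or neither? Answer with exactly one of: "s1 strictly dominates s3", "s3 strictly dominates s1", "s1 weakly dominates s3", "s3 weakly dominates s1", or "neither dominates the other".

Compare s1 to s3 across every action of Country B: a1: 7>2, a2: 0>-1, a3: 0>-2.
s1 gives a strictly higher payoff against every action of Country B, so s1 strictly dominates s3.

s1 strictly dominates s3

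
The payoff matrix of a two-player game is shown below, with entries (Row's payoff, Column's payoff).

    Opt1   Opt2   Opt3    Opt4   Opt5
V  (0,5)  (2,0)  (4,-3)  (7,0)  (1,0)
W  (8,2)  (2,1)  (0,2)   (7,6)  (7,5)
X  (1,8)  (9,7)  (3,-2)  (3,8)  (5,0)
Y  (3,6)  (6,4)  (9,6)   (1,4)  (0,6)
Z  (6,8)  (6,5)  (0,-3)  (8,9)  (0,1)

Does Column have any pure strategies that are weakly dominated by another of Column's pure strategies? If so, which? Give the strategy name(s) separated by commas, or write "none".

Opt1: no other strategy beats it everywhere (Opt2 at V (5>0); Opt3 at V (5>-3); Opt4 at V (5>0); Opt5 at V (5>0)).
Opt2: dominated, since Opt1 does at least as well everywhere (V: 5>0, W: 2>1, X: 8>7, Y: 6>4, Z: 8>5).
Opt1 weakly dominates Opt3 — V: 5>-3, W: 2=2, X: 8>-2, Y: 6=6, Z: 8>-3.
Opt4 is not dominated — it holds its own against Opt1 at W (6>2); Opt2 at W (6>1); Opt3 at V (0>-3); Opt5 at W (6>5).
Opt5 is not dominated — it holds its own against Opt1 at W (5>2); Opt2 at W (5>1); Opt3 at V (0>-3); Opt4 at Y (6>4).

Opt2, Opt3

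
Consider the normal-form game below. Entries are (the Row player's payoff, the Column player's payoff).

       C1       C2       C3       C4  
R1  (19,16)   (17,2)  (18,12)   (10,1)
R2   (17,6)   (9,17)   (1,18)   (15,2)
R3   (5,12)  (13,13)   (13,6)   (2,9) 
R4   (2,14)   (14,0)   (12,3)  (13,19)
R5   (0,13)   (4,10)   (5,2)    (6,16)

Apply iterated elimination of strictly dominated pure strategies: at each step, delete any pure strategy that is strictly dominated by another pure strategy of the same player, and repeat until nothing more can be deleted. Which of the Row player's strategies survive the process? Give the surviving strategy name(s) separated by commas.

For the Row player, R1 strictly dominates R3 on the remaining columns (C1: 19>5, C2: 17>13, C3: 18>13, C4: 10>2); eliminate R3.
The Row player's strategy R5 is strictly dominated by R1 (C1: 19>0, C2: 17>4, C3: 18>5, C4: 10>6) and is removed.
Column C2 is eliminated: C3 beats it against every remaining row (R1: 12>2, R2: 18>17, R4: 3>0).
Among the remaining strategies, none is strictly dominated by another pure strategy of the same player, so the elimination stops.
Surviving strategies — the Row player: {R1, R2, R4}; the Column player: {C1, C3, C4}.

R1, R2, R4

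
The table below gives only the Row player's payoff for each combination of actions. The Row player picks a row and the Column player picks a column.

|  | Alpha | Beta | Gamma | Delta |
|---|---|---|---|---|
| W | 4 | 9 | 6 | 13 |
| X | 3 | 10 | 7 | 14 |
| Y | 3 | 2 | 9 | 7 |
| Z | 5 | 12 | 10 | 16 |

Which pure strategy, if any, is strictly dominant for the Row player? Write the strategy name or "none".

Z

Z vs W: Alpha: 5>4, Beta: 12>9, Gamma: 10>6, Delta: 16>13.
Z vs X: Alpha: 5>3, Beta: 12>10, Gamma: 10>7, Delta: 16>14.
Z vs Y: Alpha: 5>3, Beta: 12>2, Gamma: 10>9, Delta: 16>7.
Z strictly beats every other strategy against every opponent action, so it is strictly dominant.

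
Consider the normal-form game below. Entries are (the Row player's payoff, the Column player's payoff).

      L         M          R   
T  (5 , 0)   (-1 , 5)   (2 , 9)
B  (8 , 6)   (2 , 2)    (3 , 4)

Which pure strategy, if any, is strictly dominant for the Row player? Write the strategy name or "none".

B

B vs T: L: 8>5, M: 2>-1, R: 3>2.
B strictly beats every other strategy against every opponent action, so it is strictly dominant.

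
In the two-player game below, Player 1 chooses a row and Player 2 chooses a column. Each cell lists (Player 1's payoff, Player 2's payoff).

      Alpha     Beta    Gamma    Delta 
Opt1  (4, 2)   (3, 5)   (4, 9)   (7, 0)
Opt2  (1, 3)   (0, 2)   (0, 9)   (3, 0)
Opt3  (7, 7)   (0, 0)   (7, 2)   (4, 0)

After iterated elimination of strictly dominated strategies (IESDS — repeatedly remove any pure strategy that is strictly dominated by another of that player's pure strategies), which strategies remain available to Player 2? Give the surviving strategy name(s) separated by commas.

Alpha

Row Opt2 is eliminated: Opt1 beats it against every remaining column (Alpha: 4>1, Beta: 3>0, Gamma: 4>0, Delta: 7>3).
Player 2's strategy Beta is strictly dominated by Gamma (Opt1: 9>5, Opt3: 2>0) and is removed.
For Player 2, Alpha strictly dominates Delta on the remaining rows (Opt1: 2>0, Opt3: 7>0); eliminate Delta.
Row Opt1 is eliminated: Opt3 beats it against every remaining column (Alpha: 7>4, Gamma: 7>4).
Player 2's strategy Gamma is strictly dominated by Alpha (Opt3: 7>2) and is removed.
Among the remaining strategies, none is strictly dominated by another pure strategy of the same player, so the elimination stops.
Surviving strategies — Player 1: {Opt3}; Player 2: {Alpha}.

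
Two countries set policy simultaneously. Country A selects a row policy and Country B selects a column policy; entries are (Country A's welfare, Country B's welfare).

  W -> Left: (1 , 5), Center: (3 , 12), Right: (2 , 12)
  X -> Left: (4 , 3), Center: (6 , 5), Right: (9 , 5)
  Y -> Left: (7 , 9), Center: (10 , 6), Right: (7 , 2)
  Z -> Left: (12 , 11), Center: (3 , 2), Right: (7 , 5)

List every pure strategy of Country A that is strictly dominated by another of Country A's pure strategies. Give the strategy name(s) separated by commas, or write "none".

W

W is strictly dominated by X (Left: 4>1, Center: 6>3, Right: 9>2).
X is not dominated — it holds its own against W at Left (4>1); Y at Right (9>7); Z at Center (6>3).
Y: no other strategy beats it everywhere (W at Left (7>1); X at Left (7>4); Z at Center (10>3)).
Z is not dominated — it holds its own against W at Left (12>1); X at Left (12>4); Y at Left (12>7).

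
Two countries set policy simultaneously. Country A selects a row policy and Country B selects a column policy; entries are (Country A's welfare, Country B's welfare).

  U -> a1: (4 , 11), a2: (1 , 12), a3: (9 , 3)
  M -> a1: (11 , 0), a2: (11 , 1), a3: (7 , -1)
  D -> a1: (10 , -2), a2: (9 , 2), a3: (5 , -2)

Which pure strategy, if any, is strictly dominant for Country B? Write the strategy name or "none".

a2 vs a1: U: 12>11, M: 1>0, D: 2>-2.
a2 vs a3: U: 12>3, M: 1>-1, D: 2>-2.
a2 strictly beats every other strategy against every opponent action, so it is strictly dominant.

a2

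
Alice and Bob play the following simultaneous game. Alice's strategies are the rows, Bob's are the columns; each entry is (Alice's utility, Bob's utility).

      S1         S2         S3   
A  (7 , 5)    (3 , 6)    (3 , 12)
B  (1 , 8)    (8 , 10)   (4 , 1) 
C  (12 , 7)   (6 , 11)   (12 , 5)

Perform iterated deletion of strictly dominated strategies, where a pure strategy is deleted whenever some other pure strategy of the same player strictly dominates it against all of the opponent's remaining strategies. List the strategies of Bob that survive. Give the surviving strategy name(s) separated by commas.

S2

Row A is eliminated: C beats it against every remaining column (S1: 12>7, S2: 6>3, S3: 12>3).
For Bob, S2 strictly dominates S1 on the remaining rows (B: 10>8, C: 11>7); eliminate S1.
Bob's strategy S3 is strictly dominated by S2 (B: 10>1, C: 11>5) and is removed.
Row C is eliminated: B beats it against every remaining column (S2: 8>6).
Among the remaining strategies, none is strictly dominated by another pure strategy of the same player, so the elimination stops.
Surviving strategies — Alice: {B}; Bob: {S2}.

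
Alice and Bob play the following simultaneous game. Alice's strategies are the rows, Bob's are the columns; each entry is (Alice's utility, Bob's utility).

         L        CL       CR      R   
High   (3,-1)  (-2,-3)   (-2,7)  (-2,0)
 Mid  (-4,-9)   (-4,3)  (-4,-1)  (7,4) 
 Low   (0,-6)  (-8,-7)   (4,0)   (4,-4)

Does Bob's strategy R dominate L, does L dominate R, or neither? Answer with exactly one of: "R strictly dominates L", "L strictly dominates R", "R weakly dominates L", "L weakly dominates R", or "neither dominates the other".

Compare R to L across each choice by Alice: High: 0>-1, Mid: 4>-9, Low: -4>-6.
Every comparison favours R, so R strictly dominates L.

R strictly dominates L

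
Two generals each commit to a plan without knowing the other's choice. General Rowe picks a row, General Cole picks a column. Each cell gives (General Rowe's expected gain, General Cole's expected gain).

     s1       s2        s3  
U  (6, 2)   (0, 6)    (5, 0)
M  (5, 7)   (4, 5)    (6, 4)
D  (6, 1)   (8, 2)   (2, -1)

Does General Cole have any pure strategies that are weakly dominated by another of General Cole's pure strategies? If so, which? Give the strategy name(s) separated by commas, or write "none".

s3

Nothing dominates s1: s2 at M (7>5); s3 at U (2>0).
Nothing dominates s2: s1 at U (6>2); s3 at U (6>0).
s3: dominated, since s1 does at least as well everywhere (U: 2>0, M: 7>4, D: 1>-1).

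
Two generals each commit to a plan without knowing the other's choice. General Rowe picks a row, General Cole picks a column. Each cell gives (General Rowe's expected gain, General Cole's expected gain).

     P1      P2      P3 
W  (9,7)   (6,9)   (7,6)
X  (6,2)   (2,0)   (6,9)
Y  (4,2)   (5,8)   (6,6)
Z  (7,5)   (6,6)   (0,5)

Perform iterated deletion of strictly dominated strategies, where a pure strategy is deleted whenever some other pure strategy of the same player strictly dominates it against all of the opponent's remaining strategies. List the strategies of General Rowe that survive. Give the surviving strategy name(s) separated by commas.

General Rowe's strategy X is strictly dominated by W (P1: 9>6, P2: 6>2, P3: 7>6) and is removed.
General Rowe's strategy Y is strictly dominated by W (P1: 9>4, P2: 6>5, P3: 7>6) and is removed.
For General Cole, P2 strictly dominates P1 on the remaining rows (W: 9>7, Z: 6>5); eliminate P1.
For General Cole, P2 strictly dominates P3 on the remaining rows (W: 9>6, Z: 6>5); eliminate P3.
Among the remaining strategies, none is strictly dominated by another pure strategy of the same player, so the elimination stops.
Surviving strategies — General Rowe: {W, Z}; General Cole: {P2}.

W, Z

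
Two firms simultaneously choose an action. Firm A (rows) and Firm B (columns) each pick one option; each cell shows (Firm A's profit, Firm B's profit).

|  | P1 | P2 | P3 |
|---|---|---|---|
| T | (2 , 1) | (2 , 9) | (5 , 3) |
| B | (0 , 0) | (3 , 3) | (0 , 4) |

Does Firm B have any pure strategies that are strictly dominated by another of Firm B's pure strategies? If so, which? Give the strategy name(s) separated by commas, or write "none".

P2 strictly dominates P1 — T: 9>1, B: 3>0.
P2 is not dominated — it holds its own against P1 at T (9>1); P3 at T (9>3).
P3 is not dominated — it holds its own against P1 at T (3>1); P2 at B (4>3).

P1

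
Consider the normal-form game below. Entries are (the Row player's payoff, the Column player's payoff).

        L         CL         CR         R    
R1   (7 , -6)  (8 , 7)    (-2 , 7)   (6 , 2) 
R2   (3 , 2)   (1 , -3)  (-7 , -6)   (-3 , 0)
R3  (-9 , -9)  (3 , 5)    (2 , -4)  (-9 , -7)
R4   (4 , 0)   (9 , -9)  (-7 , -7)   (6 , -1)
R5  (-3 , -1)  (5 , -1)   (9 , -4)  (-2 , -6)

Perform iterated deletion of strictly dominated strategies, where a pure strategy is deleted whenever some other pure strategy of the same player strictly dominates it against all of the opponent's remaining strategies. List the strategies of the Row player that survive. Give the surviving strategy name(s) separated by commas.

The Row player's strategy R2 is strictly dominated by R1 (L: 7>3, CL: 8>1, CR: -2>-7, R: 6>-3) and is removed.
The Row player's strategy R3 is strictly dominated by R5 (L: -3>-9, CL: 5>3, CR: 9>2, R: -2>-9) and is removed.
Among the remaining strategies, none is strictly dominated by another pure strategy of the same player, so the elimination stops.
Surviving strategies — the Row player: {R1, R4, R5}; the Column player: {L, CL, CR, R}.

R1, R4, R5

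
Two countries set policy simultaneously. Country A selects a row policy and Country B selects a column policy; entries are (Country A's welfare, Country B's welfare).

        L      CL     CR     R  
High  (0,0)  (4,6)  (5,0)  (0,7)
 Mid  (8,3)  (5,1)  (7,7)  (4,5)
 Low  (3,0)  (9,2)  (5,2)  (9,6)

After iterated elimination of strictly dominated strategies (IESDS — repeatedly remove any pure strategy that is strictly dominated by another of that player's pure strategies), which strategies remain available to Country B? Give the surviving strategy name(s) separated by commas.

CR, R

For Country A, Mid strictly dominates High on the remaining columns (L: 8>0, CL: 5>4, CR: 7>5, R: 4>0); eliminate High.
Country B's strategy L is strictly dominated by CR (Mid: 7>3, Low: 2>0) and is removed.
Country B's strategy CL is strictly dominated by R (Mid: 5>1, Low: 6>2) and is removed.
Among the remaining strategies, none is strictly dominated by another pure strategy of the same player, so the elimination stops.
Surviving strategies — Country A: {Mid, Low}; Country B: {CR, R}.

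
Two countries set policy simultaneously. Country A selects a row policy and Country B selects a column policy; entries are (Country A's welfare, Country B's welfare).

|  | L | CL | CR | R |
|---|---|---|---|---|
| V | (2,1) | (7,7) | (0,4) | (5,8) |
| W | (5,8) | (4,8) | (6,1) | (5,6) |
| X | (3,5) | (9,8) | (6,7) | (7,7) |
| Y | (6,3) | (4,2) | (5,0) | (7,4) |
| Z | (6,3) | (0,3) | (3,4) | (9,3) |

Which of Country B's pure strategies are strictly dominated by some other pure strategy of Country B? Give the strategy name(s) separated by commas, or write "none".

none

L: no other strategy beats it everywhere (CL at W (8=8); CR at W (8>1); R at W (8>6)).
Nothing dominates CL: L at V (7>1); CR at V (7>4); R at W (8>6).
CR: no other strategy beats it everywhere (L at V (4>1); CL at Z (4>3); R at X (7=7)).
R is not dominated — it holds its own against L at V (8>1); CL at V (8>7); CR at V (8>4).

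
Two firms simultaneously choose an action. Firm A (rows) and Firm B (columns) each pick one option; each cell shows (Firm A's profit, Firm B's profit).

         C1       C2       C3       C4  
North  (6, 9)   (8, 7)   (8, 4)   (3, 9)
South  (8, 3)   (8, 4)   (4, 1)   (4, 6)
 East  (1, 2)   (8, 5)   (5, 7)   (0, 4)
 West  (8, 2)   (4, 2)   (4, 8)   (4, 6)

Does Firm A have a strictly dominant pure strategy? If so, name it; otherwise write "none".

none

North fails to dominate South at C1 (6<8).
South fails to dominate North at C2 (8=8).
East fails to dominate North at C1 (1<6).
West fails to dominate North at C2 (4<8).
No single strategy dominates all the others.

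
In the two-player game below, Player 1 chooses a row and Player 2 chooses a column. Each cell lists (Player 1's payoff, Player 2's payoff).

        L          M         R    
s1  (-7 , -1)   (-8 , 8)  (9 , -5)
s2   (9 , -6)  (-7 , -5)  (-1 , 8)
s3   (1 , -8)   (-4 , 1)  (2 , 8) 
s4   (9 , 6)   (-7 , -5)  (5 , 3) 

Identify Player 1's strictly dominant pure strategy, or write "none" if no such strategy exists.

s1 fails to dominate s2 at L (-7<9).
s2 fails to dominate s1 at R (-1<9).
s3 fails to dominate s1 at R (2<9).
s4 fails to dominate s1 at R (5<9).
No single strategy dominates all the others.

none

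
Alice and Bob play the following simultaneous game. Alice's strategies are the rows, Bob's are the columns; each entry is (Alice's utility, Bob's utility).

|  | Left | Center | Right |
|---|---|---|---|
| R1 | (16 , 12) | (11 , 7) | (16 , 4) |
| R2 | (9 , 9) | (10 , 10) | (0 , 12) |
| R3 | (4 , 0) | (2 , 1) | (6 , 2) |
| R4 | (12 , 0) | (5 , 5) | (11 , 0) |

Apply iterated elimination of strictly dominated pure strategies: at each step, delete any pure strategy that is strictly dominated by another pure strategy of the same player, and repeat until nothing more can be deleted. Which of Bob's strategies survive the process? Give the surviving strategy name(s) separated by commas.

Alice's strategy R2 is strictly dominated by R1 (Left: 16>9, Center: 11>10, Right: 16>0) and is removed.
Row R3 is eliminated: R1 beats it against every remaining column (Left: 16>4, Center: 11>2, Right: 16>6).
Row R4 is eliminated: R1 beats it against every remaining column (Left: 16>12, Center: 11>5, Right: 16>11).
For Bob, Left strictly dominates Center on the remaining rows (R1: 12>7); eliminate Center.
Column Right is eliminated: Left beats it against every remaining row (R1: 12>4).
Among the remaining strategies, none is strictly dominated by another pure strategy of the same player, so the elimination stops.
Surviving strategies — Alice: {R1}; Bob: {Left}.

Left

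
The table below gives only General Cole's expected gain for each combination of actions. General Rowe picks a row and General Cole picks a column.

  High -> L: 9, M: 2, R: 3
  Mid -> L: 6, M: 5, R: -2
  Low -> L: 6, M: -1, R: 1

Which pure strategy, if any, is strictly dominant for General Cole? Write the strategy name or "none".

L

L vs M: High: 9>2, Mid: 6>5, Low: 6>-1.
L vs R: High: 9>3, Mid: 6>-2, Low: 6>1.
L strictly beats every other strategy against every opponent action, so it is strictly dominant.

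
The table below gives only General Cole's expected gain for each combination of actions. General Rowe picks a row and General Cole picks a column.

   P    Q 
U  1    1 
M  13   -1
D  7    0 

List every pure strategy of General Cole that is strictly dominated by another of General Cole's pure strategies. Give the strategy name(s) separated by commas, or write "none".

none

Nothing dominates P: Q at U (1=1).
Q: no other strategy beats it everywhere (P at U (1=1)).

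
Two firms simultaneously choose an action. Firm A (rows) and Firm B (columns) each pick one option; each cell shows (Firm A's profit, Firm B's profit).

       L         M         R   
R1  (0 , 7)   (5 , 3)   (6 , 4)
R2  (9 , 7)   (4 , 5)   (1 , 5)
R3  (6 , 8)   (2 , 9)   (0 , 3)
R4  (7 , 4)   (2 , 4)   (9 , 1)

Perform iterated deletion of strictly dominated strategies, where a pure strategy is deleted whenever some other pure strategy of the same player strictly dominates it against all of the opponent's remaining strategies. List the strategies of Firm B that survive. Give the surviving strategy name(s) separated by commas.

L

Row R3 is eliminated: R2 beats it against every remaining column (L: 9>6, M: 4>2, R: 1>0).
Firm B's strategy R is strictly dominated by L (R1: 7>4, R2: 7>5, R4: 4>1) and is removed.
Row R4 is eliminated: R2 beats it against every remaining column (L: 9>7, M: 4>2).
Firm B's strategy M is strictly dominated by L (R1: 7>3, R2: 7>5) and is removed.
Row R1 is eliminated: R2 beats it against every remaining column (L: 9>0).
Among the remaining strategies, none is strictly dominated by another pure strategy of the same player, so the elimination stops.
Surviving strategies — Firm A: {R2}; Firm B: {L}.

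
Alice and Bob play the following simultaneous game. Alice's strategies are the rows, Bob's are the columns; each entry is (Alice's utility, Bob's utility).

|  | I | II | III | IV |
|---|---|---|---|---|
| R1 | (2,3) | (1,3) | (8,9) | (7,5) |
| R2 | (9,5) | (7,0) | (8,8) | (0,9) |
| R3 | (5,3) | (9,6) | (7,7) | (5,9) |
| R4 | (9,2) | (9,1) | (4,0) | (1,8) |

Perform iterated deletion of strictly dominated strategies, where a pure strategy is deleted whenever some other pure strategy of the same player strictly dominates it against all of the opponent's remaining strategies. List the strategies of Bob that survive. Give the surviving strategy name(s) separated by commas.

III, IV

Bob's strategy I is strictly dominated by IV (R1: 5>3, R2: 9>5, R3: 9>3, R4: 8>2) and is removed.
For Bob, IV strictly dominates II on the remaining rows (R1: 5>3, R2: 9>0, R3: 9>6, R4: 8>1); eliminate II.
Row R3 is eliminated: R1 beats it against every remaining column (III: 8>7, IV: 7>5).
For Alice, R1 strictly dominates R4 on the remaining columns (III: 8>4, IV: 7>1); eliminate R4.
Among the remaining strategies, none is strictly dominated by another pure strategy of the same player, so the elimination stops.
Surviving strategies — Alice: {R1, R2}; Bob: {III, IV}.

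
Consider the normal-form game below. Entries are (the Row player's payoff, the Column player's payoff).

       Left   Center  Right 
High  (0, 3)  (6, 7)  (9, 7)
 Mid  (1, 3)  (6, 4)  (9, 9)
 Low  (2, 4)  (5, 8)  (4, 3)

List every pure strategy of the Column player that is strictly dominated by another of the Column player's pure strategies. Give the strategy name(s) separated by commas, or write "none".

Left is strictly dominated by Center (High: 7>3, Mid: 4>3, Low: 8>4).
Center is not dominated — it holds its own against Left at High (7>3); Right at High (7=7).
Right: no other strategy beats it everywhere (Left at High (7>3); Center at High (7=7)).

Left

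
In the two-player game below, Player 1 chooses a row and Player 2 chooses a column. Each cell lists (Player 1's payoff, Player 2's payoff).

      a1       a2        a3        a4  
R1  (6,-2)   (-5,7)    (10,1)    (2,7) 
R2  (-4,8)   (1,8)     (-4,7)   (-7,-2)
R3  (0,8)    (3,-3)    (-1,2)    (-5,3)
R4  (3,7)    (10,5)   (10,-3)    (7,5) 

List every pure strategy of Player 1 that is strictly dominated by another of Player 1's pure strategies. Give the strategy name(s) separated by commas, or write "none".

R2, R3

R1: no other strategy beats it everywhere (R2 at a1 (6>-4); R3 at a1 (6>0); R4 at a1 (6>3)).
R2 is strictly dominated by R3 (a1: 0>-4, a2: 3>1, a3: -1>-4, a4: -5>-7).
R3 is strictly dominated by R4 (a1: 3>0, a2: 10>3, a3: 10>-1, a4: 7>-5).
R4: no other strategy beats it everywhere (R1 at a2 (10>-5); R2 at a1 (3>-4); R3 at a1 (3>0)).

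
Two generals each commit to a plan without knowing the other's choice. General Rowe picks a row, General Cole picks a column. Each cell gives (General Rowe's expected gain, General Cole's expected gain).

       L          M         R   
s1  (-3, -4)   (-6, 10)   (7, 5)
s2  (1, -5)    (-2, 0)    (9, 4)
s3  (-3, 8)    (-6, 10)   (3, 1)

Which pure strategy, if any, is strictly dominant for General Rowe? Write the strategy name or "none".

s2 vs s1: L: 1>-3, M: -2>-6, R: 9>7.
s2 vs s3: L: 1>-3, M: -2>-6, R: 9>3.
s2 strictly beats every other strategy against every opponent action, so it is strictly dominant.

s2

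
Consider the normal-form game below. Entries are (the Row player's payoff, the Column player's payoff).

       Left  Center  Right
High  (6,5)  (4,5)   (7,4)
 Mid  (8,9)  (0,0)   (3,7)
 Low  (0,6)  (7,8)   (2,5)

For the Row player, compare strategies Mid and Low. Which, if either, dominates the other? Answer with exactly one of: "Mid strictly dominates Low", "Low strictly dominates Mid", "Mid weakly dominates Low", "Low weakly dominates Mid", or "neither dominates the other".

neither dominates the other

Compare Mid to Low across each opponent action: Left: 8>0, Center: 0<7, Right: 3>2.
Mid does better at Left, Right but worse at Center; neither strategy dominates the other.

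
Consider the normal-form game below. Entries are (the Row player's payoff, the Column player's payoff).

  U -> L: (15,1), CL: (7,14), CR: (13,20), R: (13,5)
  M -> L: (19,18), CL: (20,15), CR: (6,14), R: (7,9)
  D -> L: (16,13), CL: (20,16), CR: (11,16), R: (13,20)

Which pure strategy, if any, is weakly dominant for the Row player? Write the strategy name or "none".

none

U fails to dominate M at L (15<19).
M fails to dominate U at CR (6<13).
D fails to dominate U at CR (11<13).
No single strategy dominates all the others.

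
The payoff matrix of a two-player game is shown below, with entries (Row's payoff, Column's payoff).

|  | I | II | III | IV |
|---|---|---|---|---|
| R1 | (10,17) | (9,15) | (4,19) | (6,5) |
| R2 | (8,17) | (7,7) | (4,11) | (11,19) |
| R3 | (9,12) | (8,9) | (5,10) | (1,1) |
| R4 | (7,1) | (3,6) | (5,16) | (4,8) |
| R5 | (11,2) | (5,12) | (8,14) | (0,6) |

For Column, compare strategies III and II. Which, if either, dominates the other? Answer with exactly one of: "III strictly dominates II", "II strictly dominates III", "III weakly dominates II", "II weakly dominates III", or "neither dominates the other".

III strictly dominates II

III's payoffs vs II's, by Row's action — R1: 19>15, R2: 11>7, R3: 10>9, R4: 16>6, R5: 14>12.
III gives a strictly higher payoff against each choice by Row, so III strictly dominates II.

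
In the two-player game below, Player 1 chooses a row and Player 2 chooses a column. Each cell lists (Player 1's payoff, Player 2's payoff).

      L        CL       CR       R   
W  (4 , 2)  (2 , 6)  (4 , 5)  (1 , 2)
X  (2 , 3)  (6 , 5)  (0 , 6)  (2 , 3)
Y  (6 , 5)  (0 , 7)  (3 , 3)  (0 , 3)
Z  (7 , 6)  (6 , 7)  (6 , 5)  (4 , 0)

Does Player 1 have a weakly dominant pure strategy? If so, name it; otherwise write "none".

Z

Z vs W: L: 7>4, CL: 6>2, CR: 6>4, R: 4>1.
Z vs X: L: 7>2, CL: 6=6, CR: 6>0, R: 4>2.
Z vs Y: L: 7>6, CL: 6>0, CR: 6>3, R: 4>0.
Z is at least as good as every other strategy against every opponent action, so it is weakly dominant.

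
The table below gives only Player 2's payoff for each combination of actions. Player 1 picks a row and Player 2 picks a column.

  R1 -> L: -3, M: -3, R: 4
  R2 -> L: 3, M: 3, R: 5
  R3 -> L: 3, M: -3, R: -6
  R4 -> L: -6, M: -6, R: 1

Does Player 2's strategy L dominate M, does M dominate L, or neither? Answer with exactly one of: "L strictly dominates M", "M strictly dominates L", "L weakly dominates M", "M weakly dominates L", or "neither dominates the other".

L's payoffs vs M's, by Player 1's action — R1: -3=-3, R2: 3=3, R3: 3>-3, R4: -6=-6.
L is at least as good everywhere and strictly better somewhere (tied only at R1, R2, R4), so L weakly but not strictly dominates M.

L weakly dominates M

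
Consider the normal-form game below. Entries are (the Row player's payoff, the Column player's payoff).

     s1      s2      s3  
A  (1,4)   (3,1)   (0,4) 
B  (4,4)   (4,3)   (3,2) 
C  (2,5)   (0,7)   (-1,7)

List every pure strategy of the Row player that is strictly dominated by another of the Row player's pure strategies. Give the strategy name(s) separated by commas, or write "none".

B strictly dominates A — s1: 4>1, s2: 4>3, s3: 3>0.
B is not dominated — it holds its own against A at s1 (4>1); C at s1 (4>2).
C is strictly dominated by B (s1: 4>2, s2: 4>0, s3: 3>-1).

A, C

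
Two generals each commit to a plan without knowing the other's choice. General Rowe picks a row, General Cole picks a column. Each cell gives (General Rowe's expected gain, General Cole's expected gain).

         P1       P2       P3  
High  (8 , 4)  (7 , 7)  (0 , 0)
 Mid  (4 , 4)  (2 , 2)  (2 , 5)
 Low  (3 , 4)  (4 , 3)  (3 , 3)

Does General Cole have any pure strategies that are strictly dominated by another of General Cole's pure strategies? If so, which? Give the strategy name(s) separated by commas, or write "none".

Nothing dominates P1: P2 at Mid (4>2); P3 at High (4>0).
P2: no other strategy beats it everywhere (P1 at High (7>4); P3 at High (7>0)).
Nothing dominates P3: P1 at Mid (5>4); P2 at Mid (5>2).

none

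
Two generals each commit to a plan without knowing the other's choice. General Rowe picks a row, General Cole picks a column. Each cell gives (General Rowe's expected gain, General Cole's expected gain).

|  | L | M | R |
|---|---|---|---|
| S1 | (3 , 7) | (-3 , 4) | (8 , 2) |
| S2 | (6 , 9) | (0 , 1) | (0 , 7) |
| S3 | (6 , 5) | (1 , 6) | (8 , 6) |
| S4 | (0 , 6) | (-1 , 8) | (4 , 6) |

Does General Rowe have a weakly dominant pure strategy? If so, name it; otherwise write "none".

S3 vs S1: L: 6>3, M: 1>-3, R: 8=8.
S3 vs S2: L: 6=6, M: 1>0, R: 8>0.
S3 vs S4: L: 6>0, M: 1>-1, R: 8>4.
S3 is at least as good as every other strategy against every opponent action, so it is weakly dominant.

S3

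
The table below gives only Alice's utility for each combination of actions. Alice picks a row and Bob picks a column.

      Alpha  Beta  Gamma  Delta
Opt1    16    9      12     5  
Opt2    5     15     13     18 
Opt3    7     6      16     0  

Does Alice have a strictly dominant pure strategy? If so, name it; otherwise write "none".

none

Opt1 fails to dominate Opt2 at Beta (9<15).
Opt2 fails to dominate Opt1 at Alpha (5<16).
Opt3 fails to dominate Opt1 at Alpha (7<16).
No single strategy dominates all the others.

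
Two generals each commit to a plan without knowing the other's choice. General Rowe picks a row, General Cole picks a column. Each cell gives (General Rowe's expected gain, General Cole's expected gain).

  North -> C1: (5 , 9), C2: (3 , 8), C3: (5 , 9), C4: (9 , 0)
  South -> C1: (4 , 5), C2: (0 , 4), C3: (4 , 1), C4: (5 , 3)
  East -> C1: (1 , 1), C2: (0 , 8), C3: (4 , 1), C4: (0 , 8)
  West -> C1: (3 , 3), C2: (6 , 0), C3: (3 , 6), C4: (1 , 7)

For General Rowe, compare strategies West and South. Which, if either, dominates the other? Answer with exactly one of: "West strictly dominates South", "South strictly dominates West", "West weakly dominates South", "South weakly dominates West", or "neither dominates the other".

West's payoffs vs South's, by General Cole's action — C1: 3<4, C2: 6>0, C3: 3<4, C4: 1<5.
West does better at C2 but worse at C1, C3, C4; neither strategy dominates the other.

neither dominates the other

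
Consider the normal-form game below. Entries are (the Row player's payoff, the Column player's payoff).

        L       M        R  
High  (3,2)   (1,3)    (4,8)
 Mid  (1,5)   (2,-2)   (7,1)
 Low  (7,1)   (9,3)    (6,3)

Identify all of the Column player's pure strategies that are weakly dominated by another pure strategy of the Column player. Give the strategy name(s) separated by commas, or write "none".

L: no other strategy beats it everywhere (M at Mid (5>-2); R at Mid (5>1)).
R weakly dominates M — High: 8>3, Mid: 1>-2, Low: 3=3.
R: no other strategy beats it everywhere (L at High (8>2); M at High (8>3)).

M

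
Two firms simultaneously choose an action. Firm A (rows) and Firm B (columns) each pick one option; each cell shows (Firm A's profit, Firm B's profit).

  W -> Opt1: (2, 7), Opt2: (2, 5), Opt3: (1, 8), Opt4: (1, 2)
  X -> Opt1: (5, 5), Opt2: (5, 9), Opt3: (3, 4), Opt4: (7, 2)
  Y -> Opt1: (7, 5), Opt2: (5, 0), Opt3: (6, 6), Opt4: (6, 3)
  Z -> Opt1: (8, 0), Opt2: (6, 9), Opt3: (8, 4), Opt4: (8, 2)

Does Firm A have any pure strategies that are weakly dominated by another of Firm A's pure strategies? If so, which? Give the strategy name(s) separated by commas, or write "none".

W, X, Y

X weakly dominates W — Opt1: 5>2, Opt2: 5>2, Opt3: 3>1, Opt4: 7>1.
Z weakly dominates X — Opt1: 8>5, Opt2: 6>5, Opt3: 8>3, Opt4: 8>7.
Y: dominated, since Z does at least as well everywhere (Opt1: 8>7, Opt2: 6>5, Opt3: 8>6, Opt4: 8>6).
Z: no other strategy beats it everywhere (W at Opt1 (8>2); X at Opt1 (8>5); Y at Opt1 (8>7)).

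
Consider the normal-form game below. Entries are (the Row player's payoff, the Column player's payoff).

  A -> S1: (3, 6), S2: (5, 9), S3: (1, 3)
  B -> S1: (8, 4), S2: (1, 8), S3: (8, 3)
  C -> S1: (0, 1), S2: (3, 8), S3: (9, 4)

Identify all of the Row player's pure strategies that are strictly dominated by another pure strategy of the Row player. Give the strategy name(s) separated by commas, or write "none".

Nothing dominates A: B at S2 (5>1); C at S1 (3>0).
B: no other strategy beats it everywhere (A at S1 (8>3); C at S1 (8>0)).
Nothing dominates C: A at S3 (9>1); B at S2 (3>1).

none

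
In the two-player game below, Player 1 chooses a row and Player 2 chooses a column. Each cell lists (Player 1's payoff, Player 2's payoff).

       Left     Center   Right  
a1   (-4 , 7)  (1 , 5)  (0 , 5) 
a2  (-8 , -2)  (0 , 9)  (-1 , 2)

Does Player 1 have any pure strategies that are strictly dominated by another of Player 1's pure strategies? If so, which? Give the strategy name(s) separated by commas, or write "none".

a2

a1: no other strategy beats it everywhere (a2 at Left (-4>-8)).
a1 strictly dominates a2 — Left: -4>-8, Center: 1>0, Right: 0>-1.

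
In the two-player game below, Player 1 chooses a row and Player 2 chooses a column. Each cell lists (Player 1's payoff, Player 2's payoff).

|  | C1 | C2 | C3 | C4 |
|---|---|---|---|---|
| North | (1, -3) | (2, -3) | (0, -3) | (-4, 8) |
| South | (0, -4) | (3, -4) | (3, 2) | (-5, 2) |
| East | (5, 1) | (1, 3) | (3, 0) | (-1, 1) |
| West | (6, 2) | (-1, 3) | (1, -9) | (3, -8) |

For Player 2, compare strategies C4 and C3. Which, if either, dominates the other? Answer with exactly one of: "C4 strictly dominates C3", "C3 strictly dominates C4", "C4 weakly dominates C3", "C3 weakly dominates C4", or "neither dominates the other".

C4 weakly dominates C3

C4's payoffs vs C3's, by Player 1's action — North: 8>-3, South: 2=2, East: 1>0, West: -8>-9.
C4 is at least as good everywhere and strictly better somewhere (tied only at South), so C4 weakly but not strictly dominates C3.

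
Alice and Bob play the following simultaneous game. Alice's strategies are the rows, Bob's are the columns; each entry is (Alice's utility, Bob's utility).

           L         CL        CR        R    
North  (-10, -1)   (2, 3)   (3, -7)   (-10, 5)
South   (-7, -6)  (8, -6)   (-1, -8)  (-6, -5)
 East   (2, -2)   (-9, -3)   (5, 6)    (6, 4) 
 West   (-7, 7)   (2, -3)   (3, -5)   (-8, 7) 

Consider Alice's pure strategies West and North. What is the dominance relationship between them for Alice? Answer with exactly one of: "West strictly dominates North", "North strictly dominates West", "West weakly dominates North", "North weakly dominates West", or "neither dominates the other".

Compare West to North across every action of Bob: L: -7>-10, CL: 2=2, CR: 3=3, R: -8>-10.
West is at least as good everywhere and strictly better somewhere (tied only at CL, CR), so West weakly but not strictly dominates North.

West weakly dominates North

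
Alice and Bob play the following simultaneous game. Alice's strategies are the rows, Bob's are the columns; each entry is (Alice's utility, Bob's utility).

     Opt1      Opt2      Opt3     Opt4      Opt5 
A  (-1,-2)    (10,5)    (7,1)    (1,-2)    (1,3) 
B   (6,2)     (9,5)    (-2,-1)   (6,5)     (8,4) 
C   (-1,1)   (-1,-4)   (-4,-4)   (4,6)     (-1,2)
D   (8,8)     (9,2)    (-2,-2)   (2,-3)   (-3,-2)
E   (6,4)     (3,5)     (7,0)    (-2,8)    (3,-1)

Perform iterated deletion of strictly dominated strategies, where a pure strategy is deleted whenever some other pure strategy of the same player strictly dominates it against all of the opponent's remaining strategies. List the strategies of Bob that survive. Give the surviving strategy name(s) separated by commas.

Opt1, Opt2, Opt4

For Alice, B strictly dominates C on the remaining columns (Opt1: 6>-1, Opt2: 9>-1, Opt3: -2>-4, Opt4: 6>4, Opt5: 8>-1); eliminate C.
For Bob, Opt2 strictly dominates Opt3 on the remaining rows (A: 5>1, B: 5>-1, D: 2>-2, E: 5>0); eliminate Opt3.
For Bob, Opt2 strictly dominates Opt5 on the remaining rows (A: 5>3, B: 5>4, D: 2>-2, E: 5>-1); eliminate Opt5.
Row E is eliminated: D beats it against every remaining column (Opt1: 8>6, Opt2: 9>3, Opt4: 2>-2).
Among the remaining strategies, none is strictly dominated by another pure strategy of the same player, so the elimination stops.
Surviving strategies — Alice: {A, B, D}; Bob: {Opt1, Opt2, Opt4}.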